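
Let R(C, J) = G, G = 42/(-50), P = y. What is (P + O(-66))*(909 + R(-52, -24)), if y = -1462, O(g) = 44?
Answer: -32194272/25 ≈ -1.2878e+6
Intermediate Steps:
P = -1462
G = -21/25 (G = 42*(-1/50) = -21/25 ≈ -0.84000)
R(C, J) = -21/25
(P + O(-66))*(909 + R(-52, -24)) = (-1462 + 44)*(909 - 21/25) = -1418*22704/25 = -32194272/25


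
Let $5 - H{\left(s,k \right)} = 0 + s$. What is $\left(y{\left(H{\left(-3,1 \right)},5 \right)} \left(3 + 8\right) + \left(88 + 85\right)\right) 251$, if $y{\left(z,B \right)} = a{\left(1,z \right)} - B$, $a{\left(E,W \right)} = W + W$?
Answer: $73794$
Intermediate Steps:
$a{\left(E,W \right)} = 2 W$
$H{\left(s,k \right)} = 5 - s$ ($H{\left(s,k \right)} = 5 - \left(0 + s\right) = 5 - s$)
$y{\left(z,B \right)} = - B + 2 z$ ($y{\left(z,B \right)} = 2 z - B = - B + 2 z$)
$\left(y{\left(H{\left(-3,1 \right)},5 \right)} \left(3 + 8\right) + \left(88 + 85\right)\right) 251 = \left(\left(\left(-1\right) 5 + 2 \left(5 - -3\right)\right) \left(3 + 8\right) + \left(88 + 85\right)\right) 251 = \left(\left(-5 + 2 \left(5 + 3\right)\right) 11 + 173\right) 251 = \left(\left(-5 + 2 \cdot 8\right) 11 + 173\right) 251 = \left(\left(-5 + 16\right) 11 + 173\right) 251 = \left(11 \cdot 11 + 173\right) 251 = \left(121 + 173\right) 251 = 294 \cdot 251 = 73794$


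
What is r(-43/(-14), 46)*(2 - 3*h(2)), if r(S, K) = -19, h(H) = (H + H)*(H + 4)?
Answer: 1330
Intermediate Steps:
h(H) = 2*H*(4 + H) (h(H) = (2*H)*(4 + H) = 2*H*(4 + H))
r(-43/(-14), 46)*(2 - 3*h(2)) = -19*(2 - 6*2*(4 + 2)) = -19*(2 - 6*2*6) = -19*(2 - 3*24) = -19*(2 - 72) = -19*(-70) = 1330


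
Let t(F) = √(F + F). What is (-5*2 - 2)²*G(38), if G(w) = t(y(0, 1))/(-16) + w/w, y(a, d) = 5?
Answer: 144 - 9*√10 ≈ 115.54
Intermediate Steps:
t(F) = √2*√F (t(F) = √(2*F) = √2*√F)
G(w) = 1 - √10/16 (G(w) = (√2*√5)/(-16) + w/w = √10*(-1/16) + 1 = -√10/16 + 1 = 1 - √10/16)
(-5*2 - 2)²*G(38) = (-5*2 - 2)²*(1 - √10/16) = (-10 - 2)²*(1 - √10/16) = (-12)²*(1 - √10/16) = 144*(1 - √10/16) = 144 - 9*√10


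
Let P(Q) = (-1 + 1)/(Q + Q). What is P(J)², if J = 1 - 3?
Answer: 0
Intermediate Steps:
J = -2
P(Q) = 0 (P(Q) = 0/((2*Q)) = 0*(1/(2*Q)) = 0)
P(J)² = 0² = 0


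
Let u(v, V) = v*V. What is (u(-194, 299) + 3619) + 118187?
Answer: 63800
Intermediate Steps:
u(v, V) = V*v
(u(-194, 299) + 3619) + 118187 = (299*(-194) + 3619) + 118187 = (-58006 + 3619) + 118187 = -54387 + 118187 = 63800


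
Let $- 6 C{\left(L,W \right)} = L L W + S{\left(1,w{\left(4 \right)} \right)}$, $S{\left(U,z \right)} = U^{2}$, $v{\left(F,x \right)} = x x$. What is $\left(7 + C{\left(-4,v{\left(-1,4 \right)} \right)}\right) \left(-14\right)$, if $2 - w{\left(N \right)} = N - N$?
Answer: $\frac{1505}{3} \approx 501.67$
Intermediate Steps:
$w{\left(N \right)} = 2$ ($w{\left(N \right)} = 2 - \left(N - N\right) = 2 - 0 = 2 + 0 = 2$)
$v{\left(F,x \right)} = x^{2}$
$C{\left(L,W \right)} = - \frac{1}{6} - \frac{W L^{2}}{6}$ ($C{\left(L,W \right)} = - \frac{L L W + 1^{2}}{6} = - \frac{L^{2} W + 1}{6} = - \frac{W L^{2} + 1}{6} = - \frac{1 + W L^{2}}{6} = - \frac{1}{6} - \frac{W L^{2}}{6}$)
$\left(7 + C{\left(-4,v{\left(-1,4 \right)} \right)}\right) \left(-14\right) = \left(7 - \left(\frac{1}{6} + \frac{4^{2} \left(-4\right)^{2}}{6}\right)\right) \left(-14\right) = \left(7 - \left(\frac{1}{6} + \frac{8}{3} \cdot 16\right)\right) \left(-14\right) = \left(7 - \frac{257}{6}\right) \left(-14\right) = \left(- \frac{215}{6}\right) \left(-14\right) = \frac{1505}{3}$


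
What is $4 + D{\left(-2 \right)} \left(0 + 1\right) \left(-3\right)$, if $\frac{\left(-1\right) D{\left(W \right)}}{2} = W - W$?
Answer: $4$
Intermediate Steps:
$D{\left(W \right)} = 0$ ($D{\left(W \right)} = - 2 \left(W - W\right) = \left(-2\right) 0 = 0$)
$4 + D{\left(-2 \right)} \left(0 + 1\right) \left(-3\right) = 4 + 0 \left(0 + 1\right) \left(-3\right) = 4 + 0 \cdot 1 \left(-3\right) = 4 + 0 \left(-3\right) = 4 + 0 = 4$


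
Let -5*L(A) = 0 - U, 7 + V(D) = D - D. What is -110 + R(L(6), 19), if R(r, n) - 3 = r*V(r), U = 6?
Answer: -577/5 ≈ -115.40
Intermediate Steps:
V(D) = -7 (V(D) = -7 + (D - D) = -7 + 0 = -7)
L(A) = 6/5 (L(A) = -(0 - 1*6)/5 = -(0 - 6)/5 = -⅕*(-6) = 6/5)
R(r, n) = 3 - 7*r (R(r, n) = 3 + r*(-7) = 3 - 7*r)
-110 + R(L(6), 19) = -110 + (3 - 7*6/5) = -110 + (3 - 42/5) = -110 - 27/5 = -577/5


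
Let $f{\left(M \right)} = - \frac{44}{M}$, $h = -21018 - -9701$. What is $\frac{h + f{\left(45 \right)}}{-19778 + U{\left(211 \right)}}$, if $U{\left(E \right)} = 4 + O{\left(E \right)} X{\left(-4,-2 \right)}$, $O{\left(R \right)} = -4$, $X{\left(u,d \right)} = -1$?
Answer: $\frac{509309}{889650} \approx 0.57248$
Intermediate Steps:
$U{\left(E \right)} = 8$ ($U{\left(E \right)} = 4 - -4 = 4 + 4 = 8$)
$h = -11317$ ($h = -21018 + 9701 = -11317$)
$\frac{h + f{\left(45 \right)}}{-19778 + U{\left(211 \right)}} = \frac{-11317 - \frac{44}{45}}{-19778 + 8} = \frac{-11317 - \frac{44}{45}}{-19770} = \left(-11317 - \frac{44}{45}\right) \left(- \frac{1}{19770}\right) = \left(- \frac{509309}{45}\right) \left(- \frac{1}{19770}\right) = \frac{509309}{889650}$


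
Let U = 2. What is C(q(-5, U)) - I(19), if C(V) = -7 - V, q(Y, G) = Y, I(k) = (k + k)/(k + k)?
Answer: -3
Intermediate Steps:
I(k) = 1 (I(k) = (2*k)/((2*k)) = (2*k)*(1/(2*k)) = 1)
C(q(-5, U)) - I(19) = (-7 - 1*(-5)) - 1*1 = (-7 + 5) - 1 = -2 - 1 = -3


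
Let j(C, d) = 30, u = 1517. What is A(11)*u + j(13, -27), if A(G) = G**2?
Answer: 183587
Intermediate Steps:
A(11)*u + j(13, -27) = 11**2*1517 + 30 = 121*1517 + 30 = 183557 + 30 = 183587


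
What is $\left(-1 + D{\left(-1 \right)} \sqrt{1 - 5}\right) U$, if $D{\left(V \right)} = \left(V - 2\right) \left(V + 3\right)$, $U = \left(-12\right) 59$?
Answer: $708 + 8496 i \approx 708.0 + 8496.0 i$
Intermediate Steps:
$U = -708$
$D{\left(V \right)} = \left(-2 + V\right) \left(3 + V\right)$
$\left(-1 + D{\left(-1 \right)} \sqrt{1 - 5}\right) U = \left(-1 + \left(-6 - 1 + \left(-1\right)^{2}\right) \sqrt{1 - 5}\right) \left(-708\right) = \left(-1 + \left(-6 - 1 + 1\right) \sqrt{1 - 5}\right) \left(-708\right) = \left(-1 - 6 \sqrt{-4}\right) \left(-708\right) = \left(-1 - 6 \cdot 2 i\right) \left(-708\right) = \left(-1 - 12 i\right) \left(-708\right) = 708 + 8496 i$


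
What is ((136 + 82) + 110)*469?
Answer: 153832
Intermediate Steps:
((136 + 82) + 110)*469 = (218 + 110)*469 = 328*469 = 153832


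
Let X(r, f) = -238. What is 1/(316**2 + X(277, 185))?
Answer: 1/99618 ≈ 1.0038e-5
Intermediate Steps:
1/(316**2 + X(277, 185)) = 1/(316**2 - 238) = 1/(99856 - 238) = 1/99618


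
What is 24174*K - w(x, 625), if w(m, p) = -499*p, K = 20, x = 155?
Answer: 795355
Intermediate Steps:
24174*K - w(x, 625) = 24174*20 - (-499)*625 = 483480 - 1*(-311875) = 483480 + 311875 = 795355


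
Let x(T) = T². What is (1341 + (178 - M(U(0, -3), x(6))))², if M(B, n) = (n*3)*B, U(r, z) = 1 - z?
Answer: 1181569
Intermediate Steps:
M(B, n) = 3*B*n (M(B, n) = (3*n)*B = 3*B*n)
(1341 + (178 - M(U(0, -3), x(6))))² = (1341 + (178 - 3*(1 - 1*(-3))*6²))² = (1341 + (178 - 3*(1 + 3)*36))² = (1341 + (178 - 3*4*36))² = (1341 + (178 - 1*432))² = (1341 + (178 - 432))² = (1341 - 254)² = 1087² = 1181569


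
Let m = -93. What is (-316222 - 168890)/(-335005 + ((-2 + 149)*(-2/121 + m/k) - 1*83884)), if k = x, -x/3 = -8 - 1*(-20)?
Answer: 234794208/202559653 ≈ 1.1591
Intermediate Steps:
x = -36 (x = -3*(-8 - 1*(-20)) = -3*(-8 + 20) = -3*12 = -36)
k = -36
(-316222 - 168890)/(-335005 + ((-2 + 149)*(-2/121 + m/k) - 1*83884)) = (-316222 - 168890)/(-335005 + ((-2 + 149)*(-2/121 - 93/(-36)) - 1*83884)) = -485112/(-335005 + (147*(-2*1/121 - 93*(-1/36)) - 83884)) = -485112/(-335005 + (147*(-2/121 + 31/12) - 83884)) = -485112/(-335005 + (147*(3727/1452) - 83884)) = -485112/(-335005 + (182623/484 - 83884)) = -485112/(-335005 - 40417233/484) = -485112/(-202559653/484) = -485112*(-484/202559653) = 234794208/202559653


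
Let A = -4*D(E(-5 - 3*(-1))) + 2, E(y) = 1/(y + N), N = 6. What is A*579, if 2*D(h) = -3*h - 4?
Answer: 13317/2 ≈ 6658.5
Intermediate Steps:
E(y) = 1/(6 + y) (E(y) = 1/(y + 6) = 1/(6 + y))
D(h) = -2 - 3*h/2 (D(h) = (-3*h - 4)/2 = (-4 - 3*h)/2 = -2 - 3*h/2)
A = 23/2 (A = -4*(-2 - 3/(2*(6 + (-5 - 3*(-1))))) + 2 = -4*(-2 - 3/(2*(6 + (-5 + 3)))) + 2 = -4*(-2 - 3/(2*(6 - 2))) + 2 = -4*(-2 - 3/2/4) + 2 = -4*(-2 - 3/2*1/4) + 2 = -4*(-2 - 3/8) + 2 = -4*(-19/8) + 2 = 19/2 + 2 = 23/2 ≈ 11.500)
A*579 = (23/2)*579 = 13317/2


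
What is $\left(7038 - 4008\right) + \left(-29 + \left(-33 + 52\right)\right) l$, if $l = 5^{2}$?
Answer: $2780$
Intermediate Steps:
$l = 25$
$\left(7038 - 4008\right) + \left(-29 + \left(-33 + 52\right)\right) l = \left(7038 - 4008\right) + \left(-29 + \left(-33 + 52\right)\right) 25 = \left(7038 - 4008\right) + \left(-29 + 19\right) 25 = 3030 - 250 = 2780$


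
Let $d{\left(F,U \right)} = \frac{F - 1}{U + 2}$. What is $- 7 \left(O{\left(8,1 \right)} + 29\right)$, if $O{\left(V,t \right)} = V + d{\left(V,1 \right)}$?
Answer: $- \frac{826}{3} \approx -275.33$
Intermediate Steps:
$d{\left(F,U \right)} = \frac{-1 + F}{2 + U}$
$O{\left(V,t \right)} = - \frac{1}{3} + \frac{4 V}{3}$ ($O{\left(V,t \right)} = V + \frac{-1 + V}{2 + 1} = V + \frac{-1 + V}{3} = V + \left(- \frac{1}{3} + \frac{V}{3}\right) = - \frac{1}{3} + \frac{4 V}{3}$)
$- 7 \left(O{\left(8,1 \right)} + 29\right) = - 7 \left(\left(- \frac{1}{3} + \frac{4}{3} \cdot 8\right) + 29\right) = - 7 \left(\left(- \frac{1}{3} + \frac{32}{3}\right) + 29\right) = - 7 \left(\frac{31}{3} + 29\right) = \left(-7\right) \frac{118}{3} = - \frac{826}{3}$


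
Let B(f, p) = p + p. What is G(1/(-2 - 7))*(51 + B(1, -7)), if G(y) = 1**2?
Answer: 37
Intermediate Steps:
G(y) = 1
B(f, p) = 2*p
G(1/(-2 - 7))*(51 + B(1, -7)) = 1*(51 + 2*(-7)) = 1*(51 - 14) = 1*37 = 37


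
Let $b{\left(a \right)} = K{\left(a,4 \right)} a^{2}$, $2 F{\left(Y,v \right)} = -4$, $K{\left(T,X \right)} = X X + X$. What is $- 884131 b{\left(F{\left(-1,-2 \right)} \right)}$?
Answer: $-70730480$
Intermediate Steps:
$K{\left(T,X \right)} = X + X^{2}$ ($K{\left(T,X \right)} = X^{2} + X = X + X^{2}$)
$F{\left(Y,v \right)} = -2$ ($F{\left(Y,v \right)} = \frac{1}{2} \left(-4\right) = -2$)
$b{\left(a \right)} = 20 a^{2}$ ($b{\left(a \right)} = 4 \left(1 + 4\right) a^{2} = 4 \cdot 5 a^{2} = 20 a^{2}$)
$- 884131 b{\left(F{\left(-1,-2 \right)} \right)} = - 884131 \cdot 20 \left(-2\right)^{2} = - 884131 \cdot 20 \cdot 4 = \left(-884131\right) 80 = -70730480$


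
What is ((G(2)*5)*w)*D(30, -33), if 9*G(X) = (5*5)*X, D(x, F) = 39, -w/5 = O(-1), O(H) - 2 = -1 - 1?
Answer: 0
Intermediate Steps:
O(H) = 0 (O(H) = 2 + (-1 - 1) = 2 - 2 = 0)
w = 0 (w = -5*0 = 0)
G(X) = 25*X/9 (G(X) = ((5*5)*X)/9 = (25*X)/9 = 25*X/9)
((G(2)*5)*w)*D(30, -33) = ((((25/9)*2)*5)*0)*39 = (((50/9)*5)*0)*39 = ((250/9)*0)*39 = 0*39 = 0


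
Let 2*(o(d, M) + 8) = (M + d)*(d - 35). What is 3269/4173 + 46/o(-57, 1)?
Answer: 125/156 ≈ 0.80128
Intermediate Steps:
o(d, M) = -8 + (-35 + d)*(M + d)/2 (o(d, M) = -8 + ((M + d)*(d - 35))/2 = -8 + ((M + d)*(-35 + d))/2 = -8 + ((-35 + d)*(M + d))/2 = -8 + (-35 + d)*(M + d)/2)
3269/4173 + 46/o(-57, 1) = 3269/4173 + 46/(-8 + (1/2)*(-57)**2 - 35/2*1 - 35/2*(-57) + (1/2)*1*(-57)) = 3269*(1/4173) + 46/(-8 + (1/2)*3249 - 35/2 + 1995/2 - 57/2) = 3269/4173 + 46/(-8 + 3249/2 - 35/2 + 1995/2 - 57/2) = 3269/4173 + 46/2568 = 3269/4173 + 46*(1/2568) = 3269/4173 + 23/1284 = 125/156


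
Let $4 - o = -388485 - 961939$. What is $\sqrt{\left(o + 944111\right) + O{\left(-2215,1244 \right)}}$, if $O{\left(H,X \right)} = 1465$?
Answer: $2 \sqrt{574001} \approx 1515.3$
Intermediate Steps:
$o = 1350428$ ($o = 4 - \left(-388485 - 961939\right) = 4 - -1350424 = 4 + 1350424 = 1350428$)
$\sqrt{\left(o + 944111\right) + O{\left(-2215,1244 \right)}} = \sqrt{\left(1350428 + 944111\right) + 1465} = \sqrt{2294539 + 1465} = \sqrt{2296004} = 2 \sqrt{574001}$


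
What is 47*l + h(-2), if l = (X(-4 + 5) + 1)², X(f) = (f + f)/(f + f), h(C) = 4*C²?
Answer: 204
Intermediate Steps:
X(f) = 1 (X(f) = (2*f)/((2*f)) = (2*f)*(1/(2*f)) = 1)
l = 4 (l = (1 + 1)² = 2² = 4)
47*l + h(-2) = 47*4 + 4*(-2)² = 188 + 4*4 = 188 + 16 = 204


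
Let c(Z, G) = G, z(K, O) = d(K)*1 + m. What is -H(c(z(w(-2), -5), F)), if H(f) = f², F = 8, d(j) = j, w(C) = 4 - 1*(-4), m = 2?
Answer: -64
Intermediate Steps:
w(C) = 8 (w(C) = 4 + 4 = 8)
z(K, O) = 2 + K (z(K, O) = K*1 + 2 = K + 2 = 2 + K)
-H(c(z(w(-2), -5), F)) = -1*8² = -1*64 = -64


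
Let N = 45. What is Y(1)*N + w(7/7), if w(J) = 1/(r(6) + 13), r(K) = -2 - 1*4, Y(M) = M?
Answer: 316/7 ≈ 45.143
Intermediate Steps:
r(K) = -6 (r(K) = -2 - 4 = -6)
w(J) = 1/7 (w(J) = 1/(-6 + 13) = 1/7)
Y(1)*N + w(7/7) = 1*45 + 1/7 = 45 + 1/7 = 316/7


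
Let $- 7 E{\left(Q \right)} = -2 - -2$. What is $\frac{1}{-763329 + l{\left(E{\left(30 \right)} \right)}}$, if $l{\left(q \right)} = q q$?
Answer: $- \frac{1}{763329} \approx -1.3101 \cdot 10^{-6}$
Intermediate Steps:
$E{\left(Q \right)} = 0$ ($E{\left(Q \right)} = - \frac{-2 - -2}{7} = - \frac{-2 + 2}{7} = \left(- \frac{1}{7}\right) 0 = 0$)
$l{\left(q \right)} = q^{2}$
$\frac{1}{-763329 + l{\left(E{\left(30 \right)} \right)}} = \frac{1}{-763329 + 0^{2}} = \frac{1}{-763329 + 0} = \frac{1}{-763329} = - \frac{1}{763329}$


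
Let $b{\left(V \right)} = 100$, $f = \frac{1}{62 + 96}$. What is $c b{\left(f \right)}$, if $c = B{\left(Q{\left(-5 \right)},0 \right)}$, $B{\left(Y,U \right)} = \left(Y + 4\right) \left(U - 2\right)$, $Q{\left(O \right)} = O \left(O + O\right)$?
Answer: $-10800$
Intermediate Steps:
$f = \frac{1}{158} \approx 0.0063291$
$Q{\left(O \right)} = 2 O^{2}$ ($Q{\left(O \right)} = O 2 O = 2 O^{2}$)
$B{\left(Y,U \right)} = \left(-2 + U\right) \left(4 + Y\right)$ ($B{\left(Y,U \right)} = \left(4 + Y\right) \left(-2 + U\right) = \left(-2 + U\right) \left(4 + Y\right)$)
$c = -108$ ($c = -8 - 2 \cdot 2 \left(-5\right)^{2} + 4 \cdot 0 + 0 \cdot 2 \left(-5\right)^{2} = -8 - 2 \cdot 2 \cdot 25 + 0 + 0 \cdot 2 \cdot 25 = -8 - 100 + 0 + 0 \cdot 50 = -8 - 100 + 0 + 0 = -108$)
$c b{\left(f \right)} = \left(-108\right) 100 = -10800$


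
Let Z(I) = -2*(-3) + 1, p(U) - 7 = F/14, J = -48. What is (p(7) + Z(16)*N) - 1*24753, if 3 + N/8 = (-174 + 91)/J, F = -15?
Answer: -521183/21 ≈ -24818.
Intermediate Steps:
p(U) = 83/14 (p(U) = 7 - 15/14 = 83/14)
Z(I) = 7 (Z(I) = 6 + 1 = 7)
N = -61/6 (N = -24 + 8*((-174 + 91)/(-48)) = -24 + 8*(-83*(-1/48)) = -24 + 8*(83/48) = -24 + 83/6 = -61/6 ≈ -10.167)
(p(7) + Z(16)*N) - 1*24753 = (83/14 + 7*(-61/6)) - 1*24753 = (83/14 - 427/6) - 24753 = -1370/21 - 24753 = -521183/21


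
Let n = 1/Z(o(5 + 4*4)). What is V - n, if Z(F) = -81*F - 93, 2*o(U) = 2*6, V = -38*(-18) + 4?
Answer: 398353/579 ≈ 688.00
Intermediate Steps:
V = 688 (V = 684 + 4 = 688)
o(U) = 6 (o(U) = (2*6)/2 = (1/2)*12 = 6)
Z(F) = -93 - 81*F
n = -1/579 (n = 1/(-93 - 81*6) = 1/(-93 - 486) = 1/(-579) = -1/579 ≈ -0.0017271)
V - n = 688 - 1*(-1/579) = 688 + 1/579 = 398353/579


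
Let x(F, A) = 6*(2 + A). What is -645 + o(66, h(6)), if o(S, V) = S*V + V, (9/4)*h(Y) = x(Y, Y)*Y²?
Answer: 50811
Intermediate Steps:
x(F, A) = 12 + 6*A
h(Y) = 4*Y²*(12 + 6*Y)/9 (h(Y) = 4*((12 + 6*Y)*Y²)/9 = 4*(Y²*(12 + 6*Y))/9 = 4*Y²*(12 + 6*Y)/9)
o(S, V) = V + S*V
-645 + o(66, h(6)) = -645 + ((8/3)*6²*(2 + 6))*(1 + 66) = -645 + ((8/3)*36*8)*67 = -645 + 768*67 = -645 + 51456 = 50811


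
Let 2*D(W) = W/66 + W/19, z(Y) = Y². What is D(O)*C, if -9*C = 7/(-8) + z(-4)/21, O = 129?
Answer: 3655/66528 ≈ 0.054939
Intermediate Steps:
D(W) = 85*W/2508 (D(W) = (W/66 + W/19)/2 = (85*W/1254)/2 = 85*W/2508)
C = 19/1512 (C = -(7/(-8) + (-4)²/21)/9 = -(7*(-⅛) + 16*(1/21))/9 = -(-7/8 + 16/21)/9 = -⅑*(-19/168) = 19/1512 ≈ 0.012566)
D(O)*C = ((85/2508)*129)*(19/1512) = (3655/836)*(19/1512) = 3655/66528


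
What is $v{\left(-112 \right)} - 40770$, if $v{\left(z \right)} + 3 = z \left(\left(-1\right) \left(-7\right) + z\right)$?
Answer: $-29013$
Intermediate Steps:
$v{\left(z \right)} = -3 + z \left(7 + z\right)$ ($v{\left(z \right)} = -3 + z \left(\left(-1\right) \left(-7\right) + z\right) = -3 + z \left(7 + z\right)$)
$v{\left(-112 \right)} - 40770 = \left(-3 + \left(-112\right)^{2} + 7 \left(-112\right)\right) - 40770 = \left(-3 + 12544 - 784\right) - 40770 = 11757 - 40770 = -29013$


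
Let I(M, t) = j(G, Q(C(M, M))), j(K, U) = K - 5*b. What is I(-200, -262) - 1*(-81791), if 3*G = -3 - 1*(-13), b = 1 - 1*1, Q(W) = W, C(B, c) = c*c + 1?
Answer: 245383/3 ≈ 81794.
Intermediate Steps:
C(B, c) = 1 + c**2 (C(B, c) = c**2 + 1 = 1 + c**2)
b = 0 (b = 1 - 1 = 0)
G = 10/3 (G = (-3 - 1*(-13))/3 = (-3 + 13)/3 = (1/3)*10 = 10/3 ≈ 3.3333)
j(K, U) = K (j(K, U) = K - 5*0 = K + 0 = K)
I(M, t) = 10/3
I(-200, -262) - 1*(-81791) = 10/3 - 1*(-81791) = 10/3 + 81791 = 245383/3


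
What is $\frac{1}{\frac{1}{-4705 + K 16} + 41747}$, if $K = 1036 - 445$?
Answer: $\frac{4751}{198339998} \approx 2.3954 \cdot 10^{-5}$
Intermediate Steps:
$K = 591$
$\frac{1}{\frac{1}{-4705 + K 16} + 41747} = \frac{1}{\frac{1}{-4705 + 591 \cdot 16} + 41747} = \frac{1}{\frac{1}{-4705 + 9456} + 41747} = \frac{1}{\frac{1}{4751} + 41747} = \frac{1}{\frac{198339998}{4751}} = \frac{4751}{198339998}$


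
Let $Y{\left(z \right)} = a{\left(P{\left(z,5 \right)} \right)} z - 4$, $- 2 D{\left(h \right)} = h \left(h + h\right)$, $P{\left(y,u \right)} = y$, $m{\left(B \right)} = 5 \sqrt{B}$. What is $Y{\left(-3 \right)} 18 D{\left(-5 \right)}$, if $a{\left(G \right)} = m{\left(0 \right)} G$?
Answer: $1800$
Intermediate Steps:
$D{\left(h \right)} = - h^{2}$ ($D{\left(h \right)} = - \frac{h \left(h + h\right)}{2} = - \frac{h 2 h}{2} = - \frac{2 h^{2}}{2} = - h^{2}$)
$a{\left(G \right)} = 0$ ($a{\left(G \right)} = 5 \sqrt{0} G = 5 \cdot 0 G = 0 G = 0$)
$Y{\left(z \right)} = -4$ ($Y{\left(z \right)} = 0 z - 4 = 0 - 4 = -4$)
$Y{\left(-3 \right)} 18 D{\left(-5 \right)} = \left(-4\right) 18 \left(- \left(-5\right)^{2}\right) = - 72 \left(\left(-1\right) 25\right) = \left(-72\right) \left(-25\right) = 1800$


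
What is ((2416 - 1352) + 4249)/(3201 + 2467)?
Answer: 5313/5668 ≈ 0.93737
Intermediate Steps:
((2416 - 1352) + 4249)/(3201 + 2467) = (1064 + 4249)/5668 = 5313*(1/5668) = 5313/5668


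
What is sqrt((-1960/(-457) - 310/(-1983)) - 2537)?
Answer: I*sqrt(2079872368892007)/906231 ≈ 50.325*I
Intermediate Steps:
sqrt((-1960/(-457) - 310/(-1983)) - 2537) = sqrt((-1960*(-1/457) - 310*(-1/1983)) - 2537) = sqrt((1960/457 + 310/1983) - 2537) = sqrt(4028350/906231 - 2537) = sqrt(-2295079697/906231) = I*sqrt(2079872368892007)/906231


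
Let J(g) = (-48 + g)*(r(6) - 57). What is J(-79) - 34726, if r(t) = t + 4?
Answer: -28757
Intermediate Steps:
r(t) = 4 + t
J(g) = 2256 - 47*g (J(g) = (-48 + g)*((4 + 6) - 57) = (-48 + g)*(10 - 57) = (-48 + g)*(-47) = 2256 - 47*g)
J(-79) - 34726 = (2256 - 47*(-79)) - 34726 = (2256 + 3713) - 34726 = 5969 - 34726 = -28757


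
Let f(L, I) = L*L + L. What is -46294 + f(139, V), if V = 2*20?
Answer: -26834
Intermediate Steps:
V = 40
f(L, I) = L + L² (f(L, I) = L² + L = L + L²)
-46294 + f(139, V) = -46294 + 139*(1 + 139) = -46294 + 139*140 = -46294 + 19460 = -26834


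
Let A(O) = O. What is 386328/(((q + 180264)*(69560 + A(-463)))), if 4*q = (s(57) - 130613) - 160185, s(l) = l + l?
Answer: 386328/7434353521 ≈ 5.1965e-5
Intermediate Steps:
s(l) = 2*l
q = -72671 (q = ((2*57 - 130613) - 160185)/4 = ((114 - 130613) - 160185)/4 = (-130499 - 160185)/4 = (¼)*(-290684) = -72671)
386328/(((q + 180264)*(69560 + A(-463)))) = 386328/(((-72671 + 180264)*(69560 - 463))) = 386328/((107593*69097)) = 386328/7434353521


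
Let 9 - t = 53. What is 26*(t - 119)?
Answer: -4238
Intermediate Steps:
t = -44 (t = 9 - 1*53 = 9 - 53 = -44)
26*(t - 119) = 26*(-44 - 119) = 26*(-163) = -4238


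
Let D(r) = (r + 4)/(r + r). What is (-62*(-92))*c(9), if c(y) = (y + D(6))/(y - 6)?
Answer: 168268/9 ≈ 18696.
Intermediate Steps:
D(r) = (4 + r)/(2*r) (D(r) = (4 + r)/((2*r)) = (4 + r)*(1/(2*r)) = (4 + r)/(2*r))
c(y) = (⅚ + y)/(-6 + y) (c(y) = (y + (½)*(4 + 6)/6)/(y - 6) = (y + (½)*(⅙)*10)/(-6 + y) = (y + ⅚)/(-6 + y) = (⅚ + y)/(-6 + y))
(-62*(-92))*c(9) = (-62*(-92))*((⅚ + 9)/(-6 + 9)) = 5704*((59/6)/3) = 5704*((⅓)*(59/6)) = 5704*(59/18) = 168268/9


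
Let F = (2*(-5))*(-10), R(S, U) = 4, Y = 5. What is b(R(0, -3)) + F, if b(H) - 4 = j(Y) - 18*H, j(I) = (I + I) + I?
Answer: 47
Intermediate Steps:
j(I) = 3*I (j(I) = 2*I + I = 3*I)
F = 100 (F = -10*(-10) = 100)
b(H) = 19 - 18*H (b(H) = 4 + (3*5 - 18*H) = 4 + (15 - 18*H) = 19 - 18*H)
b(R(0, -3)) + F = (19 - 18*4) + 100 = (19 - 72) + 100 = -53 + 100 = 47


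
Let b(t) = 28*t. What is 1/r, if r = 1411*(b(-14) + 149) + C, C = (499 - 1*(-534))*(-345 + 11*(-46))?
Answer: -1/1221956 ≈ -8.1836e-7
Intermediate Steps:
C = -879083 (C = (499 + 534)*(-345 - 506) = 1033*(-851) = -879083)
r = -1221956 (r = 1411*(28*(-14) + 149) - 879083 = 1411*(-392 + 149) - 879083 = 1411*(-243) - 879083 = -342873 - 879083 = -1221956)
1/r = 1/(-1221956) = -1/1221956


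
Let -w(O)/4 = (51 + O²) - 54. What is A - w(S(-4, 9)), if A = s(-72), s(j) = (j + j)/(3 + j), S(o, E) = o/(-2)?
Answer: 140/23 ≈ 6.0870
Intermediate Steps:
S(o, E) = -o/2 (S(o, E) = o*(-½) = -o/2)
s(j) = 2*j/(3 + j) (s(j) = (2*j)/(3 + j) = 2*j/(3 + j))
A = 48/23 (A = 2*(-72)/(3 - 72) = 2*(-72)/(-69) = 2*(-72)*(-1/69) = 48/23 ≈ 2.0870)
w(O) = 12 - 4*O² (w(O) = -4*((51 + O²) - 54) = -4*(-3 + O²) = 12 - 4*O²)
A - w(S(-4, 9)) = 48/23 - (12 - 4*(-½*(-4))²) = 48/23 - (12 - 4*2²) = 48/23 - (12 - 4*4) = 48/23 - (12 - 16) = 48/23 - 1*(-4) = 48/23 + 4 = 140/23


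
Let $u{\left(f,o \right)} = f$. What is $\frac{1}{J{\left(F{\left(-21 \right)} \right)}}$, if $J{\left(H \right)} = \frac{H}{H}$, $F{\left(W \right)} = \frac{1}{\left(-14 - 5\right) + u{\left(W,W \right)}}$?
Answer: $1$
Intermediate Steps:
$F{\left(W \right)} = \frac{1}{-19 + W}$ ($F{\left(W \right)} = \frac{1}{\left(-14 - 5\right) + W} = \frac{1}{-19 + W}$)
$J{\left(H \right)} = 1$
$\frac{1}{J{\left(F{\left(-21 \right)} \right)}} = 1^{-1} = 1$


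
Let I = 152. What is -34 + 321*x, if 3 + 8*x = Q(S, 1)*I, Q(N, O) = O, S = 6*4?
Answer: 47557/8 ≈ 5944.6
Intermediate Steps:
S = 24
x = 149/8 (x = -3/8 + (1*152)/8 = -3/8 + (⅛)*152 = -3/8 + 19 = 149/8 ≈ 18.625)
-34 + 321*x = -34 + 321*(149/8) = -34 + 47829/8 = 47557/8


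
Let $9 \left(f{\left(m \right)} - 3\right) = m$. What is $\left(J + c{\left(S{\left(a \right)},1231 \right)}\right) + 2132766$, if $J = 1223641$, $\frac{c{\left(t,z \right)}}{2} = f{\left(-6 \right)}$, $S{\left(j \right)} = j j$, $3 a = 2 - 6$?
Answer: $\frac{10069235}{3} \approx 3.3564 \cdot 10^{6}$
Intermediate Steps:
$a = - \frac{4}{3}$ ($a = \frac{2 - 6}{3} = \frac{1}{3} \left(-4\right) = - \frac{4}{3} \approx -1.3333$)
$S{\left(j \right)} = j^{2}$
$f{\left(m \right)} = 3 + \frac{m}{9}$
$c{\left(t,z \right)} = \frac{14}{3}$ ($c{\left(t,z \right)} = 2 \left(3 + \frac{1}{9} \left(-6\right)\right) = 2 \left(3 - \frac{2}{3}\right) = 2 \cdot \frac{7}{3} = \frac{14}{3}$)
$\left(J + c{\left(S{\left(a \right)},1231 \right)}\right) + 2132766 = \left(1223641 + \frac{14}{3}\right) + 2132766 = \frac{3670937}{3} + 2132766 = \frac{10069235}{3}$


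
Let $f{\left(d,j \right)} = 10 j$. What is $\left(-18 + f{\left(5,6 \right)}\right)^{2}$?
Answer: $1764$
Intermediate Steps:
$\left(-18 + f{\left(5,6 \right)}\right)^{2} = \left(-18 + 10 \cdot 6\right)^{2} = \left(-18 + 60\right)^{2} = 42^{2} = 1764$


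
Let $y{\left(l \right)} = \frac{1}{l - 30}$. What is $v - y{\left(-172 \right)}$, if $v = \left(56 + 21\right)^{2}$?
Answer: $\frac{1197659}{202} \approx 5929.0$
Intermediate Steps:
$y{\left(l \right)} = \frac{1}{-30 + l}$
$v = 5929$ ($v = 77^{2} = 5929$)
$v - y{\left(-172 \right)} = 5929 - \frac{1}{-30 - 172} = 5929 - \frac{1}{-202} = 5929 - - \frac{1}{202} = 5929 + \frac{1}{202} = \frac{1197659}{202}$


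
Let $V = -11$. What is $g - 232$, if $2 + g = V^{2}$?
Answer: $-113$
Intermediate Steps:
$g = 119$ ($g = -2 + \left(-11\right)^{2} = -2 + 121 = 119$)
$g - 232 = 119 - 232 = -113$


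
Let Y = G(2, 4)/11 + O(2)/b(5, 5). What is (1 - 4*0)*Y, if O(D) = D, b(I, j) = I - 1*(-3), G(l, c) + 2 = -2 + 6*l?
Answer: 43/44 ≈ 0.97727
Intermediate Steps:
G(l, c) = -4 + 6*l (G(l, c) = -2 + (-2 + 6*l) = -4 + 6*l)
b(I, j) = 3 + I (b(I, j) = I + 3 = 3 + I)
Y = 43/44 (Y = (-4 + 6*2)/11 + 2/(3 + 5) = (-4 + 12)*(1/11) + 2/8 = 8*(1/11) + 2*(⅛) = 8/11 + ¼ = 43/44 ≈ 0.97727)
(1 - 4*0)*Y = (1 - 4*0)*(43/44) = (1 + 0)*(43/44) = 1*(43/44) = 43/44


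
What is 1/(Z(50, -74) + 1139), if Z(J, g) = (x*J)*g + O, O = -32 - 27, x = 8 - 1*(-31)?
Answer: -1/143220 ≈ -6.9823e-6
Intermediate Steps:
x = 39 (x = 8 + 31 = 39)
O = -59
Z(J, g) = -59 + 39*J*g (Z(J, g) = (39*J)*g - 59 = 39*J*g - 59 = -59 + 39*J*g)
1/(Z(50, -74) + 1139) = 1/((-59 + 39*50*(-74)) + 1139) = 1/((-59 - 144300) + 1139) = 1/(-144359 + 1139) = 1/(-143220) = -1/143220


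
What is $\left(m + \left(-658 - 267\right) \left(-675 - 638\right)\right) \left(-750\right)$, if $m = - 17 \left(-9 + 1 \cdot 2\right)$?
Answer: $-910983000$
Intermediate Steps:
$m = 119$ ($m = - 17 \left(-9 + 2\right) = \left(-17\right) \left(-7\right) = 119$)
$\left(m + \left(-658 - 267\right) \left(-675 - 638\right)\right) \left(-750\right) = \left(119 + \left(-658 - 267\right) \left(-675 - 638\right)\right) \left(-750\right) = \left(119 + \left(-658 - 267\right) \left(-1313\right)\right) \left(-750\right) = \left(119 - -1214525\right) \left(-750\right) = \left(119 + 1214525\right) \left(-750\right) = 1214644 \left(-750\right) = -910983000$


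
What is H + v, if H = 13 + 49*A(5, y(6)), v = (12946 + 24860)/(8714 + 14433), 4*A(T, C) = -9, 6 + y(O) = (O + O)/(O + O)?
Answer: -8852959/92588 ≈ -95.617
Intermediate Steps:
y(O) = -5 (y(O) = -6 + (O + O)/(O + O) = -6 + (2*O)/((2*O)) = -6 + (2*O)*(1/(2*O)) = -6 + 1 = -5)
A(T, C) = -9/4 (A(T, C) = (¼)*(-9) = -9/4)
v = 37806/23147 ≈ 1.6333
H = -389/4 (H = 13 + 49*(-9/4) = 13 - 441/4 = -389/4 ≈ -97.250)
H + v = -389/4 + 37806/23147 = -8852959/92588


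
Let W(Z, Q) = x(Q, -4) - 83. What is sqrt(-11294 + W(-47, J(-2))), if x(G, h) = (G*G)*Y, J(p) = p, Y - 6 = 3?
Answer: I*sqrt(11341) ≈ 106.49*I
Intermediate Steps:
Y = 9 (Y = 6 + 3 = 9)
x(G, h) = 9*G**2 (x(G, h) = (G*G)*9 = G**2*9 = 9*G**2)
W(Z, Q) = -83 + 9*Q**2 (W(Z, Q) = 9*Q**2 - 83 = -83 + 9*Q**2)
sqrt(-11294 + W(-47, J(-2))) = sqrt(-11294 + (-83 + 9*(-2)**2)) = sqrt(-11294 + (-83 + 9*4)) = sqrt(-11294 + (-83 + 36)) = sqrt(-11294 - 47) = sqrt(-11341) = I*sqrt(11341)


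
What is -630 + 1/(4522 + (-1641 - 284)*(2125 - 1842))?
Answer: -340359391/540253 ≈ -630.00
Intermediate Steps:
-630 + 1/(4522 + (-1641 - 284)*(2125 - 1842)) = -630 + 1/(4522 - 1925*283) = -630 + 1/(4522 - 544775) = -630 + 1/(-540253) = -630 - 1/540253 = -340359391/540253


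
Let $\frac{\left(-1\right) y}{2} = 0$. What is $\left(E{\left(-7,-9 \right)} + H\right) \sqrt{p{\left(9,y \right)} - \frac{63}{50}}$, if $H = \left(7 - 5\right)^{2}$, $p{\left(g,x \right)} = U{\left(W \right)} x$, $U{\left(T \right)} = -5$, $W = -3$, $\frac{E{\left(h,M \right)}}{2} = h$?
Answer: $- 3 i \sqrt{14} \approx - 11.225 i$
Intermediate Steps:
$E{\left(h,M \right)} = 2 h$
$y = 0$ ($y = \left(-2\right) 0 = 0$)
$p{\left(g,x \right)} = - 5 x$
$H = 4$ ($H = 2^{2} = 4$)
$\left(E{\left(-7,-9 \right)} + H\right) \sqrt{p{\left(9,y \right)} - \frac{63}{50}} = \left(2 \left(-7\right) + 4\right) \sqrt{\left(-5\right) 0 - \frac{63}{50}} = \left(-14 + 4\right) \sqrt{0 - \frac{63}{50}} = - 10 \sqrt{0 - \frac{63}{50}} = - 10 \sqrt{- \frac{63}{50}} = - 10 \frac{3 i \sqrt{14}}{10} = - 3 i \sqrt{14}$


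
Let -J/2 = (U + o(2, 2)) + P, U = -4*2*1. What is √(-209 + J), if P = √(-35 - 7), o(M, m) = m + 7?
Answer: √(-211 - 2*I*√42) ≈ 0.44594 - 14.533*I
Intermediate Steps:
o(M, m) = 7 + m
P = I*√42 (P = √(-42) = I*√42 ≈ 6.4807*I)
U = -8 (U = -8*1 = -8)
J = -2 - 2*I*√42 (J = -2*((-8 + (7 + 2)) + I*√42) = -2*((-8 + 9) + I*√42) = -2*(1 + I*√42) = -2 - 2*I*√42 ≈ -2.0 - 12.961*I)
√(-209 + J) = √(-209 + (-2 - 2*I*√42)) = √(-211 - 2*I*√42)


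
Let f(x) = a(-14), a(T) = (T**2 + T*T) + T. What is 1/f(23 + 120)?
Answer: 1/378 ≈ 0.0026455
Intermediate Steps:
a(T) = T + 2*T**2 (a(T) = (T**2 + T**2) + T = 2*T**2 + T = T + 2*T**2)
f(x) = 378 (f(x) = -14*(1 + 2*(-14)) = -14*(1 - 28) = -14*(-27) = 378)
1/f(23 + 120) = 1/378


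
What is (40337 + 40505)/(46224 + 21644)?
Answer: 40421/33934 ≈ 1.1912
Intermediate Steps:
(40337 + 40505)/(46224 + 21644) = 80842/67868 = 80842*(1/67868) = 40421/33934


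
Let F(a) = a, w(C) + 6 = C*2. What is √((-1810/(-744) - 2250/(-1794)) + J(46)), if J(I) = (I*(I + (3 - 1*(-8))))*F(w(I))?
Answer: √697439442773697/55614 ≈ 474.86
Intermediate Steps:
w(C) = -6 + 2*C (w(C) = -6 + C*2 = -6 + 2*C)
J(I) = I*(-6 + 2*I)*(11 + I) (J(I) = (I*(I + (3 - 1*(-8))))*(-6 + 2*I) = (I*(I + (3 + 8)))*(-6 + 2*I) = (I*(I + 11))*(-6 + 2*I) = (I*(11 + I))*(-6 + 2*I) = I*(-6 + 2*I)*(11 + I))
√((-1810/(-744) - 2250/(-1794)) + J(46)) = √((-1810/(-744) - 2250/(-1794)) + 2*46*(-3 + 46)*(11 + 46)) = √((-1810*(-1/744) - 2250*(-1/1794)) + 2*46*43*57) = √((905/372 + 375/299) + 225492) = √(410095/111228 + 225492) = √(25081434271/111228) = √697439442773697/55614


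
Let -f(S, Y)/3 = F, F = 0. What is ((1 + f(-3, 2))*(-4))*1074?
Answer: -4296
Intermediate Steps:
f(S, Y) = 0 (f(S, Y) = -3*0 = 0)
((1 + f(-3, 2))*(-4))*1074 = ((1 + 0)*(-4))*1074 = (1*(-4))*1074 = -4*1074 = -4296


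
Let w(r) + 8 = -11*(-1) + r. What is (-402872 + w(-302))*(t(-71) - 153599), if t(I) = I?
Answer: 61955287570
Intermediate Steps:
w(r) = 3 + r (w(r) = -8 + (-11*(-1) + r) = -8 + (11 + r) = 3 + r)
(-402872 + w(-302))*(t(-71) - 153599) = (-402872 + (3 - 302))*(-71 - 153599) = (-402872 - 299)*(-153670) = -403171*(-153670) = 61955287570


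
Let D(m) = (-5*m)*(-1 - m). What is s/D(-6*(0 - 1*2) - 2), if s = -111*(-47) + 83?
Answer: 106/11 ≈ 9.6364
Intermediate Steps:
s = 5300 (s = 5217 + 83 = 5300)
D(m) = -5*m*(-1 - m)
s/D(-6*(0 - 1*2) - 2) = 5300/((5*(-6*(0 - 1*2) - 2)*(1 + (-6*(0 - 1*2) - 2)))) = 5300/((5*(-6*(0 - 2) - 2)*(1 + (-6*(0 - 2) - 2)))) = 5300/((5*(-6*(-2) - 2)*(1 + (-6*(-2) - 2)))) = 5300/((5*(12 - 2)*(1 + (12 - 2)))) = 5300/((5*10*(1 + 10))) = 5300/((5*10*11)) = 5300/550 = 5300*(1/550) = 106/11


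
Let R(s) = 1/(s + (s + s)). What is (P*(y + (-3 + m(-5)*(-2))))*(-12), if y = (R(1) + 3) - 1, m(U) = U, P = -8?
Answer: 896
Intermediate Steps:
R(s) = 1/(3*s) (R(s) = 1/(s + 2*s) = 1/(3*s))
y = 7/3 (y = ((⅓)/1 + 3) - 1 = ((⅓)*1 + 3) - 1 = (⅓ + 3) - 1 = 10/3 - 1 = 7/3 ≈ 2.3333)
(P*(y + (-3 + m(-5)*(-2))))*(-12) = -8*(7/3 + (-3 - 5*(-2)))*(-12) = -8*(7/3 + (-3 + 10))*(-12) = -8*(7/3 + 7)*(-12) = -8*28/3*(-12) = -224/3*(-12) = 896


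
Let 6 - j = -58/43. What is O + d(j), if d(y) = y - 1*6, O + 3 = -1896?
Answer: -81599/43 ≈ -1897.7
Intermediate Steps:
j = 316/43 (j = 6 - (-58)/43 = 6 - 1*(-58/43) = 6 + 58/43 = 316/43 ≈ 7.3488)
O = -1899 (O = -3 - 1896 = -1899)
d(y) = -6 + y (d(y) = y - 6 = -6 + y)
O + d(j) = -1899 + (-6 + 316/43) = -1899 + 58/43 = -81599/43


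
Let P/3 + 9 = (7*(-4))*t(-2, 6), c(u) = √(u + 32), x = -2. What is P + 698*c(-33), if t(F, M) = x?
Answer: 141 + 698*I ≈ 141.0 + 698.0*I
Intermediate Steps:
c(u) = √(32 + u)
t(F, M) = -2
P = 141 (P = -27 + 3*((7*(-4))*(-2)) = -27 + 3*(-28*(-2)) = -27 + 3*56 = -27 + 168 = 141)
P + 698*c(-33) = 141 + 698*√(32 - 33) = 141 + 698*√(-1) = 141 + 698*I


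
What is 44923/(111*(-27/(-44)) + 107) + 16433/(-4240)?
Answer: 1650843723/6533840 ≈ 252.66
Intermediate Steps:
44923/(111*(-27/(-44)) + 107) + 16433/(-4240) = 44923/(111*(-27*(-1/44)) + 107) + 16433*(-1/4240) = 44923/(111*(27/44) + 107) - 16433/4240 = 44923/(2997/44 + 107) - 16433/4240 = 44923/(7705/44) - 16433/4240 = 44923*(44/7705) - 16433/4240 = 1976612/7705 - 16433/4240 = 1650843723/6533840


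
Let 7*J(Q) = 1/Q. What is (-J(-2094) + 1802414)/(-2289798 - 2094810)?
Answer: -26419784413/64269584064 ≈ -0.41108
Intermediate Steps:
J(Q) = 1/(7*Q)
(-J(-2094) + 1802414)/(-2289798 - 2094810) = (-1/(7*(-2094)) + 1802414)/(-2289798 - 2094810) = (-(-1)/(7*2094) + 1802414)/(-4384608) = (-1*(-1/14658) + 1802414)*(-1/4384608) = (1/14658 + 1802414)*(-1/4384608) = (26419784413/14658)*(-1/4384608) = -26419784413/64269584064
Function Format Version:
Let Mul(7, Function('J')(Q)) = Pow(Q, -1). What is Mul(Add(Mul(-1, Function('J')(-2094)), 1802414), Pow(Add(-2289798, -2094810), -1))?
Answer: Rational(-26419784413, 64269584064) ≈ -0.41108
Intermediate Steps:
Function('J')(Q) = Mul(Rational(1, 7), Pow(Q, -1))
Mul(Add(Mul(-1, Function('J')(-2094)), 1802414), Pow(Add(-2289798, -2094810), -1)) = Mul(Add(Mul(-1, Mul(Rational(1, 7), Pow(-2094, -1))), 1802414), Pow(Add(-2289798, -2094810), -1)) = Mul(Add(Mul(-1, Mul(Rational(1, 7), Rational(-1, 2094))), 1802414), Pow(-4384608, -1)) = Mul(Add(Mul(-1, Rational(-1, 14658)), 1802414), Rational(-1, 4384608)) = Mul(Add(Rational(1, 14658), 1802414), Rational(-1, 4384608)) = Mul(Rational(26419784413, 14658), Rational(-1, 4384608)) = Rational(-26419784413, 64269584064)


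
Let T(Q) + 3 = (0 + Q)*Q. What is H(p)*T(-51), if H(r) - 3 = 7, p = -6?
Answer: 25980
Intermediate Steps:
H(r) = 10 (H(r) = 3 + 7 = 10)
T(Q) = -3 + Q**2 (T(Q) = -3 + (0 + Q)*Q = -3 + Q*Q = -3 + Q**2)
H(p)*T(-51) = 10*(-3 + (-51)**2) = 10*(-3 + 2601) = 10*2598 = 25980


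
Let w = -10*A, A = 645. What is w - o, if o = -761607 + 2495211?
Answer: -1740054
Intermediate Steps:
o = 1733604
w = -6450 (w = -10*645 = -6450)
w - o = -6450 - 1*1733604 = -6450 - 1733604 = -1740054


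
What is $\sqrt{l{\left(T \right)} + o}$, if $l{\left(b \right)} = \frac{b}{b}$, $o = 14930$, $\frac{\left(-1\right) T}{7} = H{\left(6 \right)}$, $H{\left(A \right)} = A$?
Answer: $3 \sqrt{1659} \approx 122.19$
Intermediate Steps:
$T = -42$ ($T = \left(-7\right) 6 = -42$)
$l{\left(b \right)} = 1$
$\sqrt{l{\left(T \right)} + o} = \sqrt{1 + 14930} = \sqrt{14931} = 3 \sqrt{1659}$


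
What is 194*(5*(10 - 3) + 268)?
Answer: 58782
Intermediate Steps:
194*(5*(10 - 3) + 268) = 194*(5*7 + 268) = 194*(35 + 268) = 194*303 = 58782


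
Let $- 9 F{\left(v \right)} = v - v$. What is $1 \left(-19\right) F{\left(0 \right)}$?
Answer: $0$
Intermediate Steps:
$F{\left(v \right)} = 0$ ($F{\left(v \right)} = - \frac{v - v}{9} = \left(- \frac{1}{9}\right) 0 = 0$)
$1 \left(-19\right) F{\left(0 \right)} = 1 \left(-19\right) 0 = \left(-19\right) 0 = 0$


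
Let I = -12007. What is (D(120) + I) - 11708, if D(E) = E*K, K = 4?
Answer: -23235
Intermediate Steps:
D(E) = 4*E (D(E) = E*4 = 4*E)
(D(120) + I) - 11708 = (4*120 - 12007) - 11708 = (480 - 12007) - 11708 = -11527 - 11708 = -23235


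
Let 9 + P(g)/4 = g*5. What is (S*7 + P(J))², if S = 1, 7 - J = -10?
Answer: 96721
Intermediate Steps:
J = 17 (J = 7 - 1*(-10) = 7 + 10 = 17)
P(g) = -36 + 20*g (P(g) = -36 + 4*(g*5) = -36 + 4*(5*g) = -36 + 20*g)
(S*7 + P(J))² = (1*7 + (-36 + 20*17))² = (7 + (-36 + 340))² = (7 + 304)² = 311² = 96721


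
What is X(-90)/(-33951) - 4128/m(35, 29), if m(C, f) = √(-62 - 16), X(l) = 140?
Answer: -140/33951 + 688*I*√78/13 ≈ -0.0041236 + 467.4*I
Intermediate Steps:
m(C, f) = I*√78 (m(C, f) = √(-78) = I*√78)
X(-90)/(-33951) - 4128/m(35, 29) = 140/(-33951) - 4128*(-I*√78/78) = 140*(-1/33951) - (-688)*I*√78/13 = -140/33951 + 688*I*√78/13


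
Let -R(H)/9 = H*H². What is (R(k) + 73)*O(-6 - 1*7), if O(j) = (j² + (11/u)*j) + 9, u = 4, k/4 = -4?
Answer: 21017153/4 ≈ 5.2543e+6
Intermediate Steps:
k = -16 (k = 4*(-4) = -16)
O(j) = 9 + j² + 11*j/4 (O(j) = (j² + (11/4)*j) + 9 = (j² + (11*(¼))*j) + 9 = (j² + 11*j/4) + 9 = 9 + j² + 11*j/4)
R(H) = -9*H³ (R(H) = -9*H*H² = -9*H³)
(R(k) + 73)*O(-6 - 1*7) = (-9*(-16)³ + 73)*(9 + (-6 - 1*7)² + 11*(-6 - 1*7)/4) = (-9*(-4096) + 73)*(9 + (-6 - 7)² + 11*(-6 - 7)/4) = (36864 + 73)*(9 + (-13)² + (11/4)*(-13)) = 36937*(9 + 169 - 143/4) = 36937*(569/4) = 21017153/4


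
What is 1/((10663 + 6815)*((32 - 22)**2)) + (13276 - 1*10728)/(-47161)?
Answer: -4453347239/82427995800 ≈ -0.054027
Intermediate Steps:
1/((10663 + 6815)*((32 - 22)**2)) + (13276 - 1*10728)/(-47161) = 1/(17478*(10**2)) + (13276 - 10728)*(-1/47161) = (1/17478)/100 + 2548*(-1/47161) = (1/17478)*(1/100) - 2548/47161 = 1/1747800 - 2548/47161 = -4453347239/82427995800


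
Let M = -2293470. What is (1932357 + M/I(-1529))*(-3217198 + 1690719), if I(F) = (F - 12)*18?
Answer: -4545685865447408/1541 ≈ -2.9498e+12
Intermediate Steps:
I(F) = -216 + 18*F (I(F) = (-12 + F)*18 = -216 + 18*F)
(1932357 + M/I(-1529))*(-3217198 + 1690719) = (1932357 - 2293470/(-216 + 18*(-1529)))*(-3217198 + 1690719) = (1932357 - 2293470/(-216 - 27522))*(-1526479) = (1932357 - 2293470/(-27738))*(-1526479) = (1932357 - 2293470*(-1/27738))*(-1526479) = (1932357 + 127415/1541)*(-1526479) = (2977889552/1541)*(-1526479) = -4545685865447408/1541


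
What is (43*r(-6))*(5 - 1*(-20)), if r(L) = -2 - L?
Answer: 4300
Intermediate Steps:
(43*r(-6))*(5 - 1*(-20)) = (43*(-2 - 1*(-6)))*(5 - 1*(-20)) = (43*(-2 + 6))*(5 + 20) = (43*4)*25 = 172*25 = 4300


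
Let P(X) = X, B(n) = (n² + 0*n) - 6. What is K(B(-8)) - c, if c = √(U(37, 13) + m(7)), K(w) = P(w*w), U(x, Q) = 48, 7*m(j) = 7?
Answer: 3357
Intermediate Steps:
B(n) = -6 + n² (B(n) = (n² + 0) - 6 = n² - 6 = -6 + n²)
m(j) = 1 (m(j) = (⅐)*7 = 1)
K(w) = w² (K(w) = w*w = w²)
c = 7 (c = √(48 + 1) = √49 = 7)
K(B(-8)) - c = (-6 + (-8)²)² - 1*7 = (-6 + 64)² - 7 = 58² - 7 = 3364 - 7 = 3357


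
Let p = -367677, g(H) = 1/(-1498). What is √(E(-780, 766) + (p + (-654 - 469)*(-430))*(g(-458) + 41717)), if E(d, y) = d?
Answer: √220111140415810/214 ≈ 69328.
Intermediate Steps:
g(H) = -1/1498
√(E(-780, 766) + (p + (-654 - 469)*(-430))*(g(-458) + 41717)) = √(-780 + (-367677 + (-654 - 469)*(-430))*(-1/1498 + 41717)) = √(-780 + (-367677 - 1123*(-430))*(62492065/1498)) = √(-780 + (-367677 + 482890)*(62492065/1498)) = √(-780 + 115213*(62492065/1498)) = √(-780 + 1028556897835/214) = √(1028556730915/214) = √220111140415810/214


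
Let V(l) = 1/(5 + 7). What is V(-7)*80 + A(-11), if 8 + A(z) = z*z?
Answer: 359/3 ≈ 119.67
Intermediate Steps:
V(l) = 1/12
A(z) = -8 + z² (A(z) = -8 + z*z = -8 + z²)
V(-7)*80 + A(-11) = (1/12)*80 + (-8 + (-11)²) = 20/3 + (-8 + 121) = 20/3 + 113 = 359/3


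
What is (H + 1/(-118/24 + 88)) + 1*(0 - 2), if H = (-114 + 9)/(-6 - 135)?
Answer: -58259/46859 ≈ -1.2433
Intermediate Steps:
H = 35/47 (H = -105/(-141) = -105*(-1/141) = 35/47 ≈ 0.74468)
(H + 1/(-118/24 + 88)) + 1*(0 - 2) = (35/47 + 1/(-118/24 + 88)) + 1*(0 - 2) = (35/47 + 1/(-118*1/24 + 88)) + 1*(-2) = (35/47 + 1/(-59/12 + 88)) - 2 = (35/47 + 1/(997/12)) - 2 = (35/47 + 12/997) - 2 = 35459/46859 - 2 = -58259/46859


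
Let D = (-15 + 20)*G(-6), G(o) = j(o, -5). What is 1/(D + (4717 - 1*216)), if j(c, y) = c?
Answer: 1/4471 ≈ 0.00022366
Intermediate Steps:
G(o) = o
D = -30 (D = (-15 + 20)*(-6) = 5*(-6) = -30)
1/(D + (4717 - 1*216)) = 1/(-30 + (4717 - 1*216)) = 1/(-30 + (4717 - 216)) = 1/(-30 + 4501) = 1/4471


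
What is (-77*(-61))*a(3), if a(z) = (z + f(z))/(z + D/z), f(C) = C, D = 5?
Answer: 6039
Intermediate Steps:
a(z) = 2*z/(z + 5/z) (a(z) = (z + z)/(z + 5/z) = (2*z)/(z + 5/z) = 2*z/(z + 5/z))
(-77*(-61))*a(3) = (-77*(-61))*(2*3**2/(5 + 3**2)) = 4697*(2*9/(5 + 9)) = 4697*(2*9/14) = 4697*(2*9*(1/14)) = 4697*(9/7) = 6039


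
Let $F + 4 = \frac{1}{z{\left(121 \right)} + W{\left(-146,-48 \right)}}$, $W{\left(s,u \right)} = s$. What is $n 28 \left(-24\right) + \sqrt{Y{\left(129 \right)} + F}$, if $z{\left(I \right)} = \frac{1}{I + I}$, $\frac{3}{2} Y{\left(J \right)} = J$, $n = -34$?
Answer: $22848 + \frac{10 \sqrt{1023503739}}{35331} \approx 22857.0$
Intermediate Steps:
$Y{\left(J \right)} = \frac{2 J}{3}$
$z{\left(I \right)} = \frac{1}{2 I}$
$F = - \frac{141566}{35331}$ ($F = -4 + \frac{1}{\frac{1}{2 \cdot 121} - 146} = -4 + \frac{1}{\frac{1}{2} \cdot \frac{1}{121} - 146} = -4 + \frac{1}{\frac{1}{242} - 146} = -4 + \frac{1}{- \frac{35331}{242}} = -4 - \frac{242}{35331} = - \frac{141566}{35331} \approx -4.0069$)
$n 28 \left(-24\right) + \sqrt{Y{\left(129 \right)} + F} = \left(-34\right) 28 \left(-24\right) + \sqrt{\frac{2}{3} \cdot 129 - \frac{141566}{35331}} = \left(-952\right) \left(-24\right) + \sqrt{86 - \frac{141566}{35331}} = 22848 + \sqrt{\frac{2896900}{35331}} = 22848 + \frac{10 \sqrt{1023503739}}{35331}$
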